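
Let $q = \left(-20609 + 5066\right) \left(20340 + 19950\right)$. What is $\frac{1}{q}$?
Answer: $- \frac{1}{626227470} \approx -1.5969 \cdot 10^{-9}$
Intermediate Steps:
$q = -626227470$ ($q = \left(-15543\right) 40290 = -626227470$)
$\frac{1}{q} = \frac{1}{-626227470} = - \frac{1}{626227470}$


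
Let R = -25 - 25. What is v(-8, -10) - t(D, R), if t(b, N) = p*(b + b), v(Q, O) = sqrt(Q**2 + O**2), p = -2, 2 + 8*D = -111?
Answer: -113/2 + 2*sqrt(41) ≈ -43.694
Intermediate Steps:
D = -113/8 (D = -1/4 + (1/8)*(-111) = -1/4 - 111/8 = -113/8 ≈ -14.125)
R = -50
v(Q, O) = sqrt(O**2 + Q**2)
t(b, N) = -4*b (t(b, N) = -2*(b + b) = -4*b)
v(-8, -10) - t(D, R) = sqrt((-10)**2 + (-8)**2) - (-4)*(-113)/8 = sqrt(100 + 64) - 1*113/2 = sqrt(164) - 113/2 = 2*sqrt(41) - 113/2 = -113/2 + 2*sqrt(41)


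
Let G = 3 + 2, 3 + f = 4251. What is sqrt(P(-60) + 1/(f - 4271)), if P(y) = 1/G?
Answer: 3*sqrt(230)/115 ≈ 0.39563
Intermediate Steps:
f = 4248 (f = -3 + 4251 = 4248)
G = 5
P(y) = 1/5
sqrt(P(-60) + 1/(f - 4271)) = sqrt(1/5 + 1/(4248 - 4271)) = sqrt(1/5 + 1/(-23)) = sqrt(1/5 - 1/23) = sqrt(18/115) = 3*sqrt(230)/115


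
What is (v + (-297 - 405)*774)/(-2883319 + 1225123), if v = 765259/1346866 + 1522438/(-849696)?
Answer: 155455833298317043/474420924465056064 ≈ 0.32767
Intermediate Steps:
v = -350070617011/286106663184 (v = 765259*(1/1346866) + 1522438*(-1/849696) = 765259/1346866 - 761219/424848 = -350070617011/286106663184 ≈ -1.2236)
(v + (-297 - 405)*774)/(-2883319 + 1225123) = (-350070617011/286106663184 + (-297 - 405)*774)/(-2883319 + 1225123) = (-350070617011/286106663184 - 702*774)/(-1658196) = (-350070617011/286106663184 - 543348)*(-1/1658196) = -155455833298317043/286106663184*(-1/1658196) = 155455833298317043/474420924465056064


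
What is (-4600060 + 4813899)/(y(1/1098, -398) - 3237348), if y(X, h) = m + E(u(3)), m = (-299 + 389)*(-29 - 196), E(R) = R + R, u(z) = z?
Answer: -213839/3257592 ≈ -0.065643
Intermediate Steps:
E(R) = 2*R
m = -20250 (m = 90*(-225) = -20250)
y(X, h) = -20244 (y(X, h) = -20250 + 2*3 = -20250 + 6 = -20244)
(-4600060 + 4813899)/(y(1/1098, -398) - 3237348) = (-4600060 + 4813899)/(-20244 - 3237348) = 213839/(-3257592) = 213839*(-1/3257592) = -213839/3257592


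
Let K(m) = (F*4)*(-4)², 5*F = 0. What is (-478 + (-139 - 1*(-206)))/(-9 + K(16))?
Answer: 137/3 ≈ 45.667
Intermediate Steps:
F = 0 (F = (⅕)*0 = 0)
K(m) = 0 (K(m) = (0*4)*(-4)² = 0*16 = 0)
(-478 + (-139 - 1*(-206)))/(-9 + K(16)) = (-478 + (-139 - 1*(-206)))/(-9 + 0) = (-478 + (-139 + 206))/(-9) = (-478 + 67)*(-⅑) = -411*(-⅑) = 137/3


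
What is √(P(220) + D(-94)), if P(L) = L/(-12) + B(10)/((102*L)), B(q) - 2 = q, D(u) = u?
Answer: I*√3535349070/5610 ≈ 10.599*I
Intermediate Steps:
B(q) = 2 + q
P(L) = -L/12 + 2/(17*L) (P(L) = L/(-12) + (2 + 10)/((102*L)) = L*(-1/12) + 12*(1/(102*L)) = -L/12 + 2/(17*L))
√(P(220) + D(-94)) = √((-1/12*220 + (2/17)/220) - 94) = √((-55/3 + (2/17)*(1/220)) - 94) = √((-55/3 + 1/1870) - 94) = √(-102847/5610 - 94) = √(-630187/5610) = I*√3535349070/5610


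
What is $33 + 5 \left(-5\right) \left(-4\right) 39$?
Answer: $3933$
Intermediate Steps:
$33 + 5 \left(-5\right) \left(-4\right) 39 = 33 + \left(-25\right) \left(-4\right) 39 = 33 + 100 \cdot 39 = 33 + 3900 = 3933$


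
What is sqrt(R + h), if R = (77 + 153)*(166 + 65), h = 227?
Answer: sqrt(53357) ≈ 230.99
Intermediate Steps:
R = 53130 (R = 230*231 = 53130)
sqrt(R + h) = sqrt(53130 + 227) = sqrt(53357)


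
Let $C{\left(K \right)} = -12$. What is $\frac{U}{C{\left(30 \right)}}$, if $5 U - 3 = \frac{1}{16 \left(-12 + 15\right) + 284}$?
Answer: $- \frac{997}{19920} \approx -0.05005$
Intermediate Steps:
$U = \frac{997}{1660}$ ($U = \frac{3}{5} + \frac{1}{5 \left(16 \left(-12 + 15\right) + 284\right)} = \frac{3}{5} + \frac{1}{5 \left(16 \cdot 3 + 284\right)} = \frac{3}{5} + \frac{1}{5 \left(48 + 284\right)} = \frac{3}{5} + \frac{1}{5 \cdot 332} = \frac{3}{5} + \frac{1}{5} \cdot \frac{1}{332} = \frac{3}{5} + \frac{1}{1660} = \frac{997}{1660} \approx 0.6006$)
$\frac{U}{C{\left(30 \right)}} = \frac{997}{1660 \left(-12\right)} = \frac{997}{1660} \left(- \frac{1}{12}\right) = - \frac{997}{19920}$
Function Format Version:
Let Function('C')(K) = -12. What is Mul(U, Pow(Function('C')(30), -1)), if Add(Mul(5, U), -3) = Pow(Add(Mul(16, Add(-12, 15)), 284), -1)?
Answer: Rational(-997, 19920) ≈ -0.050050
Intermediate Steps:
U = Rational(997, 1660) (U = Add(Rational(3, 5), Mul(Rational(1, 5), Pow(Add(Mul(16, Add(-12, 15)), 284), -1))) = Add(Rational(3, 5), Mul(Rational(1, 5), Pow(Add(Mul(16, 3), 284), -1))) = Add(Rational(3, 5), Mul(Rational(1, 5), Pow(Add(48, 284), -1))) = Add(Rational(3, 5), Mul(Rational(1, 5), Pow(332, -1))) = Add(Rational(3, 5), Mul(Rational(1, 5), Rational(1, 332))) = Add(Rational(3, 5), Rational(1, 1660)) = Rational(997, 1660) ≈ 0.60060)
Mul(U, Pow(Function('C')(30), -1)) = Mul(Rational(997, 1660), Pow(-12, -1)) = Mul(Rational(997, 1660), Rational(-1, 12)) = Rational(-997, 19920)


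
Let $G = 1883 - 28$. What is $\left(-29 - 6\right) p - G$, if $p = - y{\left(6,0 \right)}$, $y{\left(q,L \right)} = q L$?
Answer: $-1855$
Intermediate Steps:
$y{\left(q,L \right)} = L q$
$p = 0$ ($p = - 0 \cdot 6 = \left(-1\right) 0 = 0$)
$G = 1855$ ($G = 1883 - 28 = 1855$)
$\left(-29 - 6\right) p - G = \left(-29 - 6\right) 0 - 1855 = \left(-35\right) 0 - 1855 = 0 - 1855 = -1855$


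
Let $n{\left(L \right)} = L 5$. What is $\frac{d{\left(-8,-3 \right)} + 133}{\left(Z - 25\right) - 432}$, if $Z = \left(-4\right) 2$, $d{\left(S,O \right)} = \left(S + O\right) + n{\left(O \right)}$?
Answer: $- \frac{107}{465} \approx -0.23011$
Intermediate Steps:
$n{\left(L \right)} = 5 L$
$d{\left(S,O \right)} = S + 6 O$ ($d{\left(S,O \right)} = \left(S + O\right) + 5 O = \left(O + S\right) + 5 O = S + 6 O$)
$Z = -8$
$\frac{d{\left(-8,-3 \right)} + 133}{\left(Z - 25\right) - 432} = \frac{\left(-8 + 6 \left(-3\right)\right) + 133}{\left(-8 - 25\right) - 432} = \frac{\left(-8 - 18\right) + 133}{\left(-8 - 25\right) - 432} = \frac{-26 + 133}{-33 - 432} = \frac{107}{-465} = 107 \left(- \frac{1}{465}\right) = - \frac{107}{465}$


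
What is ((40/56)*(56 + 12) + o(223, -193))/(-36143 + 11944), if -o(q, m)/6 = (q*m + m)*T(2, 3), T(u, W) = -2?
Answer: 3631148/169393 ≈ 21.436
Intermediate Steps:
o(q, m) = 12*m + 12*m*q (o(q, m) = -6*(q*m + m)*(-2) = -6*(m*q + m)*(-2) = -6*(m + m*q)*(-2) = -6*(-2*m - 2*m*q) = 12*m + 12*m*q)
((40/56)*(56 + 12) + o(223, -193))/(-36143 + 11944) = ((40/56)*(56 + 12) + 12*(-193)*(1 + 223))/(-36143 + 11944) = ((40*(1/56))*68 + 12*(-193)*224)/(-24199) = ((5/7)*68 - 518784)*(-1/24199) = (340/7 - 518784)*(-1/24199) = -3631148/7*(-1/24199) = 3631148/169393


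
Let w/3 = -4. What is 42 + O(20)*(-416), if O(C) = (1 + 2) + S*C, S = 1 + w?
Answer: 90314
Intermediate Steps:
w = -12 (w = 3*(-4) = -12)
S = -11 (S = 1 - 12 = -11)
O(C) = 3 - 11*C (O(C) = (1 + 2) - 11*C = 3 - 11*C)
42 + O(20)*(-416) = 42 + (3 - 11*20)*(-416) = 42 + (3 - 220)*(-416) = 42 - 217*(-416) = 42 + 90272 = 90314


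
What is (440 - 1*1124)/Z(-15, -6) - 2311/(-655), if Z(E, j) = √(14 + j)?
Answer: 2311/655 - 171*√2 ≈ -238.30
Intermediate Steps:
(440 - 1*1124)/Z(-15, -6) - 2311/(-655) = (440 - 1*1124)/(√(14 - 6)) - 2311/(-655) = (440 - 1124)/(√8) - 2311*(-1/655) = -684*√2/4 + 2311/655 = -171*√2 + 2311/655 = 2311/655 - 171*√2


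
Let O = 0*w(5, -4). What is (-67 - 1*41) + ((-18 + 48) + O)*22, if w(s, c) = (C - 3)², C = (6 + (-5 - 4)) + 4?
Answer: 552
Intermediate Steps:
C = 1 (C = (6 - 9) + 4 = -3 + 4 = 1)
w(s, c) = 4 (w(s, c) = (1 - 3)² = (-2)² = 4)
O = 0 (O = 0*4 = 0)
(-67 - 1*41) + ((-18 + 48) + O)*22 = (-67 - 1*41) + ((-18 + 48) + 0)*22 = (-67 - 41) + (30 + 0)*22 = -108 + 30*22 = -108 + 660 = 552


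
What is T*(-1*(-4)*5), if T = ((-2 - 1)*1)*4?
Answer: -240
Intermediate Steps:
T = -12 (T = -3*1*4 = -3*4 = -12)
T*(-1*(-4)*5) = -12*(-1*(-4))*5 = -48*5 = -12*20 = -240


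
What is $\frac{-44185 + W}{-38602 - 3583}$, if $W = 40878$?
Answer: $\frac{3307}{42185} \approx 0.078393$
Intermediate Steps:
$\frac{-44185 + W}{-38602 - 3583} = \frac{-44185 + 40878}{-38602 - 3583} = - \frac{3307}{-42185} = \left(-3307\right) \left(- \frac{1}{42185}\right) = \frac{3307}{42185}$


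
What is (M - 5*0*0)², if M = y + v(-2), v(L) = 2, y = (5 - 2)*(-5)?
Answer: 169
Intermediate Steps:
y = -15 (y = 3*(-5) = -15)
M = -13 (M = -15 + 2 = -13)
(M - 5*0*0)² = (-13 - 5*0*0)² = (-13 + 0*0)² = (-13 + 0)² = (-13)² = 169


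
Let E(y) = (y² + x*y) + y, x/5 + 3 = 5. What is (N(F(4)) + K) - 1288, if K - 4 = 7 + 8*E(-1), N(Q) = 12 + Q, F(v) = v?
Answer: -1341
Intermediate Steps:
x = 10 (x = -15 + 5*5 = -15 + 25 = 10)
E(y) = y² + 11*y (E(y) = (y² + 10*y) + y = y² + 11*y)
K = -69 (K = 4 + (7 + 8*(-(11 - 1))) = 4 + (7 + 8*(-1*10)) = 4 + (7 + 8*(-10)) = 4 + (7 - 80) = 4 - 73 = -69)
(N(F(4)) + K) - 1288 = ((12 + 4) - 69) - 1288 = (16 - 69) - 1288 = -53 - 1288 = -1341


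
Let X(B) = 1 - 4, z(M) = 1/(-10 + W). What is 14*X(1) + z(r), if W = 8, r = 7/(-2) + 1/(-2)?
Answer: -85/2 ≈ -42.500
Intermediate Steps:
r = -4 (r = 7*(-½) + 1*(-½) = -7/2 - ½ = -4)
z(M) = -½ (z(M) = 1/(-10 + 8) = 1/(-2) = -½)
X(B) = -3
14*X(1) + z(r) = 14*(-3) - ½ = -42 - ½ = -85/2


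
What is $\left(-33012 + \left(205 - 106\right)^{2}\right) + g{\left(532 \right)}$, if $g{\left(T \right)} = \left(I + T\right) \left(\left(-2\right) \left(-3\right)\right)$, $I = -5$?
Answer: $-20049$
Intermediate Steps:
$g{\left(T \right)} = -30 + 6 T$ ($g{\left(T \right)} = \left(-5 + T\right) \left(\left(-2\right) \left(-3\right)\right) = \left(-5 + T\right) 6 = -30 + 6 T$)
$\left(-33012 + \left(205 - 106\right)^{2}\right) + g{\left(532 \right)} = \left(-33012 + \left(205 - 106\right)^{2}\right) + \left(-30 + 6 \cdot 532\right) = \left(-33012 + 99^{2}\right) + \left(-30 + 3192\right) = \left(-33012 + 9801\right) + 3162 = -23211 + 3162 = -20049$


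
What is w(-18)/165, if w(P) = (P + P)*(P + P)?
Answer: 432/55 ≈ 7.8545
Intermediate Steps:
w(P) = 4*P**2 (w(P) = (2*P)*(2*P) = 4*P**2)
w(-18)/165 = (4*(-18)**2)/165 = (4*324)*(1/165) = 1296*(1/165) = 432/55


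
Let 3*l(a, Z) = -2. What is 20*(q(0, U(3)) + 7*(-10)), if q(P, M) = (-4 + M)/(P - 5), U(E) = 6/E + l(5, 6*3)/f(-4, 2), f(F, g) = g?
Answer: -4172/3 ≈ -1390.7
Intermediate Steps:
l(a, Z) = -⅔ (l(a, Z) = (⅓)*(-2) = -⅔)
U(E) = -⅓ + 6/E (U(E) = 6/E - ⅔/2 = 6/E - ⅔*½ = 6/E - ⅓ = -⅓ + 6/E)
q(P, M) = (-4 + M)/(-5 + P)
20*(q(0, U(3)) + 7*(-10)) = 20*((-4 + (⅓)*(18 - 1*3)/3)/(-5 + 0) + 7*(-10)) = 20*((-4 + (⅓)*(⅓)*(18 - 3))/(-5) - 70) = 20*(-(-4 + (⅓)*(⅓)*15)/5 - 70) = 20*(-(-4 + 5/3)/5 - 70) = 20*(-⅕*(-7/3) - 70) = 20*(7/15 - 70) = 20*(-1043/15) = -4172/3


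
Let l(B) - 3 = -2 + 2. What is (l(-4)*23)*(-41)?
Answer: -2829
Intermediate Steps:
l(B) = 3 (l(B) = 3 + (-2 + 2) = 3 + 0 = 3)
(l(-4)*23)*(-41) = (3*23)*(-41) = 69*(-41) = -2829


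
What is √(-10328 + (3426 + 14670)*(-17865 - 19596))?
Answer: 2*I*√169476146 ≈ 26037.0*I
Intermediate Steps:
√(-10328 + (3426 + 14670)*(-17865 - 19596)) = √(-10328 + 18096*(-37461)) = √(-10328 - 677894256) = √(-677904584) = 2*I*√169476146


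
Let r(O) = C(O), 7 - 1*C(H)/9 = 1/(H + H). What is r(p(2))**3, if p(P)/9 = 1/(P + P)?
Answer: 226981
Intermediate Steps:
p(P) = 9/(2*P) (p(P) = 9/(P + P) = 9/((2*P)) = 9*(1/(2*P)) = 9/(2*P))
C(H) = 63 - 9/(2*H) (C(H) = 63 - 9/(H + H) = 63 - 9*1/(2*H) = 63 - 9/(2*H))
r(O) = 63 - 9/(2*O)
r(p(2))**3 = (63 - 9/(2*((9/2)/2)))**3 = (63 - 9/(2*((9/2)*(1/2))))**3 = (63 - 9/(2*9/4))**3 = (63 - 9/2*4/9)**3 = (63 - 2)**3 = 61**3 = 226981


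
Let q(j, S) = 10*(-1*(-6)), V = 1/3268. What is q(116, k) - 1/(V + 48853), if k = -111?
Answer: 9579093032/159651605 ≈ 60.000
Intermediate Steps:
V = 1/3268 ≈ 0.00030600
q(j, S) = 60 (q(j, S) = 10*6 = 60)
q(116, k) - 1/(V + 48853) = 60 - 1/(1/3268 + 48853) = 60 - 1/159651605/3268 = 60 - 1*3268/159651605 = 60 - 3268/159651605 = 9579093032/159651605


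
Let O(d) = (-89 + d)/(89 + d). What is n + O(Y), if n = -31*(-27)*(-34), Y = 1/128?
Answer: -324233385/11393 ≈ -28459.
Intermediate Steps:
Y = 1/128 ≈ 0.0078125
O(d) = (-89 + d)/(89 + d)
n = -28458 (n = 837*(-34) = -28458)
n + O(Y) = -28458 + (-89 + 1/128)/(89 + 1/128) = -28458 - 11391/128/(11393/128) = -28458 + (128/11393)*(-11391/128) = -28458 - 11391/11393 = -324233385/11393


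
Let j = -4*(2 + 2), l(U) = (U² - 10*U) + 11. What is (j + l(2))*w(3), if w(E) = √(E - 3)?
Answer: 0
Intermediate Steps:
l(U) = 11 + U² - 10*U
w(E) = √(-3 + E)
j = -16 (j = -4*4 = -16)
(j + l(2))*w(3) = (-16 + (11 + 2² - 10*2))*√(-3 + 3) = (-16 + (11 + 4 - 20))*√0 = (-16 - 5)*0 = -21*0 = 0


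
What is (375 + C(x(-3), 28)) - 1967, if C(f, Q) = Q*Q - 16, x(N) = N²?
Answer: -824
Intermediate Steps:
C(f, Q) = -16 + Q² (C(f, Q) = Q² - 16 = -16 + Q²)
(375 + C(x(-3), 28)) - 1967 = (375 + (-16 + 28²)) - 1967 = (375 + (-16 + 784)) - 1967 = (375 + 768) - 1967 = 1143 - 1967 = -824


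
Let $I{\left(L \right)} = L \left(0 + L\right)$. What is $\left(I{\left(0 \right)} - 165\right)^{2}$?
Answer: $27225$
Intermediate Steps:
$I{\left(L \right)} = L^{2}$ ($I{\left(L \right)} = L L = L^{2}$)
$\left(I{\left(0 \right)} - 165\right)^{2} = \left(0^{2} - 165\right)^{2} = \left(0 - 165\right)^{2} = \left(-165\right)^{2} = 27225$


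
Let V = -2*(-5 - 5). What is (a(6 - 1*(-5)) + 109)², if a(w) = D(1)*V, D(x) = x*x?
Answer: 16641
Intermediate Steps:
D(x) = x²
V = 20 (V = -2*(-10) = 20)
a(w) = 20 (a(w) = 1²*20 = 1*20 = 20)
(a(6 - 1*(-5)) + 109)² = (20 + 109)² = 129² = 16641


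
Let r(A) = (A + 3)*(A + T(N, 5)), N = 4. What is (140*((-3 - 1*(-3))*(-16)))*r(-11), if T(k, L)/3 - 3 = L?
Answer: 0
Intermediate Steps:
T(k, L) = 9 + 3*L
r(A) = (3 + A)*(24 + A) (r(A) = (A + 3)*(A + (9 + 3*5)) = (3 + A)*(A + (9 + 15)) = (3 + A)*(A + 24) = (3 + A)*(24 + A))
(140*((-3 - 1*(-3))*(-16)))*r(-11) = (140*((-3 - 1*(-3))*(-16)))*(72 + (-11)² + 27*(-11)) = (140*((-3 + 3)*(-16)))*(72 + 121 - 297) = (140*(0*(-16)))*(-104) = (140*0)*(-104) = 0*(-104) = 0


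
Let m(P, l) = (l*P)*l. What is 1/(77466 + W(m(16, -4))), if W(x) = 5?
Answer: 1/77471 ≈ 1.2908e-5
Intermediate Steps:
m(P, l) = P*l**2 (m(P, l) = (P*l)*l = P*l**2)
1/(77466 + W(m(16, -4))) = 1/(77466 + 5) = 1/77471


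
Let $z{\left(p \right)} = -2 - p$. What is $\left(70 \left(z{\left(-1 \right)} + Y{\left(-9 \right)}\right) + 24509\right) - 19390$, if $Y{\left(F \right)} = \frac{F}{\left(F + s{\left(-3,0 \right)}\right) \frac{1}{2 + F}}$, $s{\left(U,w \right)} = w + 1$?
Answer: $\frac{17991}{4} \approx 4497.8$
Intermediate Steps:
$s{\left(U,w \right)} = 1 + w$
$Y{\left(F \right)} = \frac{F \left(2 + F\right)}{1 + F}$ ($Y{\left(F \right)} = \frac{F}{\left(F + \left(1 + 0\right)\right) \frac{1}{2 + F}} = \frac{F}{\left(F + 1\right) \frac{1}{2 + F}} = \frac{F}{\left(1 + F\right) \frac{1}{2 + F}} = \frac{F}{\frac{1}{2 + F} \left(1 + F\right)} = F \frac{2 + F}{1 + F} = \frac{F \left(2 + F\right)}{1 + F}$)
$\left(70 \left(z{\left(-1 \right)} + Y{\left(-9 \right)}\right) + 24509\right) - 19390 = \left(70 \left(\left(-2 - -1\right) - \frac{9 \left(2 - 9\right)}{1 - 9}\right) + 24509\right) - 19390 = \left(70 \left(\left(-2 + 1\right) - 9 \frac{1}{-8} \left(-7\right)\right) + 24509\right) - 19390 = \left(70 \left(-1 - \left(- \frac{9}{8}\right) \left(-7\right)\right) + 24509\right) - 19390 = \left(70 \left(-1 - \frac{63}{8}\right) + 24509\right) - 19390 = \left(70 \left(- \frac{71}{8}\right) + 24509\right) - 19390 = \left(- \frac{2485}{4} + 24509\right) - 19390 = \frac{95551}{4} - 19390 = \frac{17991}{4}$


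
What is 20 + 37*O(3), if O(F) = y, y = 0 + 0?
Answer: 20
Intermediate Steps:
y = 0
O(F) = 0
20 + 37*O(3) = 20 + 37*0 = 20 + 0 = 20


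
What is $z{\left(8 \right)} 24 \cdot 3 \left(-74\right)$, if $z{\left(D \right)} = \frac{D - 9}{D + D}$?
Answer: $333$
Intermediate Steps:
$z{\left(D \right)} = \frac{-9 + D}{2 D}$
$z{\left(8 \right)} 24 \cdot 3 \left(-74\right) = \frac{-9 + 8}{2 \cdot 8} \cdot 24 \cdot 3 \left(-74\right) = \frac{1}{2} \cdot \frac{1}{8} \left(-1\right) 72 \left(-74\right) = \left(- \frac{1}{16}\right) 72 \left(-74\right) = \left(- \frac{9}{2}\right) \left(-74\right) = 333$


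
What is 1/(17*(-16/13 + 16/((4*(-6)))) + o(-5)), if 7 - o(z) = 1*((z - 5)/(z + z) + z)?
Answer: -39/829 ≈ -0.047045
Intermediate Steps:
o(z) = 7 - z - (-5 + z)/(2*z) (o(z) = 7 - ((z - 5)/(z + z) + z) = 7 - ((-5 + z)/((2*z)) + z) = 7 - ((-5 + z)*(1/(2*z)) + z) = 7 - ((-5 + z)/(2*z) + z) = 7 - (z + (-5 + z)/(2*z)) = 7 + (-z - (-5 + z)/(2*z)) = 7 - z - (-5 + z)/(2*z))
1/(17*(-16/13 + 16/((4*(-6)))) + o(-5)) = 1/(17*(-16/13 + 16/((4*(-6)))) + (13/2 - 1*(-5) + (5/2)/(-5))) = 1/(17*(-16*1/13 + 16/(-24)) + (13/2 + 5 + (5/2)*(-1/5))) = 1/(17*(-16/13 + 16*(-1/24)) + (13/2 + 5 - 1/2)) = 1/(17*(-16/13 - 2/3) + 11) = 1/(17*(-74/39) + 11) = 1/(-1258/39 + 11) = 1/(-829/39) = -39/829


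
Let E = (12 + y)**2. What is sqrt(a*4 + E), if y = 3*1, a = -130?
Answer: I*sqrt(295) ≈ 17.176*I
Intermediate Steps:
y = 3
E = 225 (E = (12 + 3)**2 = 15**2 = 225)
sqrt(a*4 + E) = sqrt(-130*4 + 225) = sqrt(-520 + 225) = sqrt(-295) = I*sqrt(295)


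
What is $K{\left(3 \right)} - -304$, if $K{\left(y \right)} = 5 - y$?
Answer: $306$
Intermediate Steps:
$K{\left(3 \right)} - -304 = \left(5 - 3\right) - -304 = \left(5 - 3\right) + 304 = 2 + 304 = 306$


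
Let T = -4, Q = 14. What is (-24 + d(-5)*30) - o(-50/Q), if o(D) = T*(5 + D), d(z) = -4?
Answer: -968/7 ≈ -138.29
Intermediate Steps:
o(D) = -20 - 4*D (o(D) = -4*(5 + D) = -20 - 4*D)
(-24 + d(-5)*30) - o(-50/Q) = (-24 - 4*30) - (-20 - (-200)/14) = (-24 - 120) - (-20 - (-200)/14) = -144 - (-20 - 4*(-25/7)) = -144 - (-20 + 100/7) = -144 - 1*(-40/7) = -144 + 40/7 = -968/7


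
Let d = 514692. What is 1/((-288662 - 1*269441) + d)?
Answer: -1/43411 ≈ -2.3036e-5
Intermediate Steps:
1/((-288662 - 1*269441) + d) = 1/((-288662 - 1*269441) + 514692) = 1/((-288662 - 269441) + 514692) = 1/(-558103 + 514692) = 1/(-43411) = -1/43411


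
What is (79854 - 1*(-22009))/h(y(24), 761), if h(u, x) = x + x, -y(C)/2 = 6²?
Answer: 101863/1522 ≈ 66.927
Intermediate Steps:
y(C) = -72 (y(C) = -2*6² = -2*36 = -72)
h(u, x) = 2*x
(79854 - 1*(-22009))/h(y(24), 761) = (79854 - 1*(-22009))/((2*761)) = (79854 + 22009)/1522 = 101863*(1/1522) = 101863/1522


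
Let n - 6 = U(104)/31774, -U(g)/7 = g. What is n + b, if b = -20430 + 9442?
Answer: -174471398/15887 ≈ -10982.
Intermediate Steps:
U(g) = -7*g
b = -10988
n = 94958/15887 (n = 6 - 7*104/31774 = 6 - 728*1/31774 = 6 - 364/15887 = 94958/15887 ≈ 5.9771)
n + b = 94958/15887 - 10988 = -174471398/15887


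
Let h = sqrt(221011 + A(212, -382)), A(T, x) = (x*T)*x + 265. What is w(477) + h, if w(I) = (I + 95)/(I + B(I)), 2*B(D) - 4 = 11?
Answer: 1144/969 + 2*sqrt(7789291) ≈ 5583.0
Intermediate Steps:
A(T, x) = 265 + T*x**2 (A(T, x) = (T*x)*x + 265 = T*x**2 + 265 = 265 + T*x**2)
B(D) = 15/2 (B(D) = 2 + (1/2)*11 = 2 + 11/2 = 15/2)
w(I) = (95 + I)/(15/2 + I) (w(I) = (I + 95)/(I + 15/2) = (95 + I)/(15/2 + I))
h = 2*sqrt(7789291) (h = sqrt(221011 + (265 + 212*(-382)**2)) = sqrt(221011 + (265 + 212*145924)) = sqrt(221011 + (265 + 30935888)) = sqrt(221011 + 30936153) = sqrt(31157164) = 2*sqrt(7789291) ≈ 5581.9)
w(477) + h = 2*(95 + 477)/(15 + 2*477) + 2*sqrt(7789291) = 2*572/(15 + 954) + 2*sqrt(7789291) = 2*572/969 + 2*sqrt(7789291) = 2*(1/969)*572 + 2*sqrt(7789291) = 1144/969 + 2*sqrt(7789291)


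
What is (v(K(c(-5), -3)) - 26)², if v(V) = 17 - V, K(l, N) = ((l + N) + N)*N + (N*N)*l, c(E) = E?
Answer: 9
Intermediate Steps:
K(l, N) = N*(l + 2*N) + l*N² (K(l, N) = ((N + l) + N)*N + N²*l = (l + 2*N)*N + l*N² = N*(l + 2*N) + l*N²)
(v(K(c(-5), -3)) - 26)² = ((17 - (-3)*(-5 + 2*(-3) - 3*(-5))) - 26)² = ((17 - (-3)*(-5 - 6 + 15)) - 26)² = ((17 - (-3)*4) - 26)² = ((17 - 1*(-12)) - 26)² = ((17 + 12) - 26)² = (29 - 26)² = 3² = 9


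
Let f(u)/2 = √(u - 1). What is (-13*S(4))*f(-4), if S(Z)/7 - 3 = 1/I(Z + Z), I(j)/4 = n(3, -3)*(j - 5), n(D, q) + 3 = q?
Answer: -19565*I*√5/36 ≈ -1215.2*I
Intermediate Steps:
n(D, q) = -3 + q
I(j) = 120 - 24*j (I(j) = 4*((-3 - 3)*(j - 5)) = 4*(-6*(-5 + j)) = 4*(30 - 6*j) = 120 - 24*j)
f(u) = 2*√(-1 + u) (f(u) = 2*√(u - 1) = 2*√(-1 + u))
S(Z) = 21 + 7/(120 - 48*Z) (S(Z) = 21 + 7/(120 - 24*(Z + Z)) = 21 + 7/(120 - 48*Z))
(-13*S(4))*f(-4) = (-91*(-361 + 144*4)/(24*(-5 + 2*4)))*(2*√(-1 - 4)) = (-91*(-361 + 576)/(24*(-5 + 8)))*(2*√(-5)) = (-91*215/(24*3))*(2*(I*√5)) = (-91*215/(24*3))*(2*I*√5) = (-13*1505/72)*(2*I*√5) = -19565*I*√5/36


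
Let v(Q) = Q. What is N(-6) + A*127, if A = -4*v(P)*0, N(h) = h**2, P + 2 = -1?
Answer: 36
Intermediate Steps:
P = -3 (P = -2 - 1 = -3)
A = 0 (A = -4*(-3)*0 = 12*0 = 0)
N(-6) + A*127 = (-6)**2 + 0*127 = 36 + 0 = 36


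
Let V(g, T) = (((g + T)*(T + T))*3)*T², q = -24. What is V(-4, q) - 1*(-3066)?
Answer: 2325498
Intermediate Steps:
V(g, T) = 6*T³*(T + g) (V(g, T) = (((T + g)*(2*T))*3)*T² = ((2*T*(T + g))*3)*T² = (6*T*(T + g))*T² = 6*T³*(T + g))
V(-4, q) - 1*(-3066) = 6*(-24)³*(-24 - 4) - 1*(-3066) = 6*(-13824)*(-28) + 3066 = 2322432 + 3066 = 2325498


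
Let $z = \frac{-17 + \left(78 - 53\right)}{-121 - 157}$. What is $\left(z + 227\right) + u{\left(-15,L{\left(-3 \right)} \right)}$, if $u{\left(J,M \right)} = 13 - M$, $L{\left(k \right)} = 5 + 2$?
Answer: $\frac{32383}{139} \approx 232.97$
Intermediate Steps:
$L{\left(k \right)} = 7$
$z = - \frac{4}{139}$ ($z = \frac{-17 + 25}{-278} = 8 \left(- \frac{1}{278}\right) = - \frac{4}{139} \approx -0.028777$)
$\left(z + 227\right) + u{\left(-15,L{\left(-3 \right)} \right)} = \left(- \frac{4}{139} + 227\right) + \left(13 - 7\right) = \frac{31549}{139} + \left(13 - 7\right) = \frac{31549}{139} + 6 = \frac{32383}{139}$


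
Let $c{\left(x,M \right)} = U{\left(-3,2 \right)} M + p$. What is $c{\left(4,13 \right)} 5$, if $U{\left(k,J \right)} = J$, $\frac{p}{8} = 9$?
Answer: $490$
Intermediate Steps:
$p = 72$ ($p = 8 \cdot 9 = 72$)
$c{\left(x,M \right)} = 72 + 2 M$ ($c{\left(x,M \right)} = 2 M + 72 = 72 + 2 M$)
$c{\left(4,13 \right)} 5 = \left(72 + 2 \cdot 13\right) 5 = \left(72 + 26\right) 5 = 98 \cdot 5 = 490$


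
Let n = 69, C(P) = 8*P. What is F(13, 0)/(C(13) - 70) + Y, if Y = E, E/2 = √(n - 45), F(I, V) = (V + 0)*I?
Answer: 4*√6 ≈ 9.7980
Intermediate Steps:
F(I, V) = I*V (F(I, V) = V*I = I*V)
E = 4*√6 (E = 2*√(69 - 45) = 2*√24 = 2*(2*√6) = 4*√6 ≈ 9.7980)
Y = 4*√6 ≈ 9.7980
F(13, 0)/(C(13) - 70) + Y = (13*0)/(8*13 - 70) + 4*√6 = 0/(104 - 70) + 4*√6 = 0/34 + 4*√6 = (1/34)*0 + 4*√6 = 0 + 4*√6 = 4*√6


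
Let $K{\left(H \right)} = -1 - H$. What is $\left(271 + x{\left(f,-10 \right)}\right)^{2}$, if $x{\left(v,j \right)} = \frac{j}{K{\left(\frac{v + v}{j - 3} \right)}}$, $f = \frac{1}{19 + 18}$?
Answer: $\frac{18122275161}{229441} \approx 78985.0$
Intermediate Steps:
$f = \frac{1}{37} \approx 0.027027$
$x{\left(v,j \right)} = \frac{j}{-1 - \frac{2 v}{-3 + j}}$ ($x{\left(v,j \right)} = \frac{j}{-1 - \frac{v + v}{j - 3}} = \frac{j}{-1 - \frac{2 v}{-3 + j}}$)
$\left(271 + x{\left(f,-10 \right)}\right)^{2} = \left(271 - \frac{10 \left(3 - -10\right)}{-3 - 10 + 2 \cdot \frac{1}{37}}\right)^{2} = \left(271 - \frac{10 \left(3 + 10\right)}{-3 - 10 + \frac{2}{37}}\right)^{2} = \left(271 - 10 \frac{1}{- \frac{479}{37}} \cdot 13\right)^{2} = \left(271 - \left(- \frac{370}{479}\right) 13\right)^{2} = \left(271 + \frac{4810}{479}\right)^{2} = \left(\frac{134619}{479}\right)^{2} = \frac{18122275161}{229441}$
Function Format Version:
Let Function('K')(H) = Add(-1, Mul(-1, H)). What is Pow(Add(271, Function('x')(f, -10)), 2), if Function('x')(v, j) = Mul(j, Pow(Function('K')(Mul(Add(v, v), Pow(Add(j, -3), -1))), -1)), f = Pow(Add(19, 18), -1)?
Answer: Rational(18122275161, 229441) ≈ 78985.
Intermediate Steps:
f = Rational(1, 37) (f = Pow(37, -1) = Rational(1, 37) ≈ 0.027027)
Function('x')(v, j) = Mul(j, Pow(Add(-1, Mul(-2, v, Pow(Add(-3, j), -1))), -1)) (Function('x')(v, j) = Mul(j, Pow(Add(-1, Mul(-1, Mul(Add(v, v), Pow(Add(j, -3), -1)))), -1)) = Mul(j, Pow(Add(-1, Mul(-1, Mul(Mul(2, v), Pow(Add(-3, j), -1)))), -1)) = Mul(j, Pow(Add(-1, Mul(-1, Mul(2, v, Pow(Add(-3, j), -1)))), -1)) = Mul(j, Pow(Add(-1, Mul(-2, v, Pow(Add(-3, j), -1))), -1)))
Pow(Add(271, Function('x')(f, -10)), 2) = Pow(Add(271, Mul(-10, Pow(Add(-3, -10, Mul(2, Rational(1, 37))), -1), Add(3, Mul(-1, -10)))), 2) = Pow(Add(271, Mul(-10, Pow(Add(-3, -10, Rational(2, 37)), -1), Add(3, 10))), 2) = Pow(Add(271, Mul(-10, Pow(Rational(-479, 37), -1), 13)), 2) = Pow(Add(271, Mul(-10, Rational(-37, 479), 13)), 2) = Pow(Add(271, Rational(4810, 479)), 2) = Pow(Rational(134619, 479), 2) = Rational(18122275161, 229441)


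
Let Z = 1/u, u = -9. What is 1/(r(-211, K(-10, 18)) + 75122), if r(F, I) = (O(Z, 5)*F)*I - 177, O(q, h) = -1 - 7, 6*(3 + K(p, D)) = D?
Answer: 1/74945 ≈ 1.3343e-5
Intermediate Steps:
K(p, D) = -3 + D/6
Z = -1/9 (Z = 1/(-9) = -1/9 ≈ -0.11111)
O(q, h) = -8
r(F, I) = -177 - 8*F*I (r(F, I) = (-8*F)*I - 177 = -8*F*I - 177 = -177 - 8*F*I)
1/(r(-211, K(-10, 18)) + 75122) = 1/((-177 - 8*(-211)*(-3 + (1/6)*18)) + 75122) = 1/((-177 - 8*(-211)*(-3 + 3)) + 75122) = 1/((-177 - 8*(-211)*0) + 75122) = 1/((-177 + 0) + 75122) = 1/(-177 + 75122) = 1/74945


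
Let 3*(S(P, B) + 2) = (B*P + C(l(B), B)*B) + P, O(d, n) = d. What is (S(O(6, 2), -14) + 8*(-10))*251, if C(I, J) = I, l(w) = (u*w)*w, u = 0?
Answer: -27108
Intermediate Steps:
l(w) = 0 (l(w) = (0*w)*w = 0*w = 0)
S(P, B) = -2 + P/3 + B*P/3 (S(P, B) = -2 + ((B*P + 0*B) + P)/3 = -2 + ((B*P + 0) + P)/3 = -2 + (B*P + P)/3 = -2 + (P + B*P)/3 = -2 + (P/3 + B*P/3) = -2 + P/3 + B*P/3)
(S(O(6, 2), -14) + 8*(-10))*251 = ((-2 + (1/3)*6 + (1/3)*(-14)*6) + 8*(-10))*251 = ((-2 + 2 - 28) - 80)*251 = (-28 - 80)*251 = -108*251 = -27108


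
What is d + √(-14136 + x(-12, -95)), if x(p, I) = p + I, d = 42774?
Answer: 42774 + I*√14243 ≈ 42774.0 + 119.34*I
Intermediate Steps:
x(p, I) = I + p
d + √(-14136 + x(-12, -95)) = 42774 + √(-14136 + (-95 - 12)) = 42774 + √(-14136 - 107) = 42774 + √(-14243) = 42774 + I*√14243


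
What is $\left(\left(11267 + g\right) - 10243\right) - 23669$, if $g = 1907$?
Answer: $-20738$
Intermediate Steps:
$\left(\left(11267 + g\right) - 10243\right) - 23669 = \left(\left(11267 + 1907\right) - 10243\right) - 23669 = \left(13174 - 10243\right) - 23669 = 2931 - 23669 = -20738$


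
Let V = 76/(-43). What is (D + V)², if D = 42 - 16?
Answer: 1085764/1849 ≈ 587.22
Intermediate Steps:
D = 26
V = -76/43 (V = 76*(-1/43) = -76/43 ≈ -1.7674)
(D + V)² = (26 - 76/43)² = (1042/43)² = 1085764/1849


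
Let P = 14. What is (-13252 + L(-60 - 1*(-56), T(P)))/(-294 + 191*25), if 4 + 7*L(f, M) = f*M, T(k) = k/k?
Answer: -92772/31367 ≈ -2.9576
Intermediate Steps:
T(k) = 1
L(f, M) = -4/7 + M*f/7 (L(f, M) = -4/7 + (f*M)/7 = -4/7 + (M*f)/7 = -4/7 + M*f/7)
(-13252 + L(-60 - 1*(-56), T(P)))/(-294 + 191*25) = (-13252 + (-4/7 + (⅐)*1*(-60 - 1*(-56))))/(-294 + 191*25) = (-13252 + (-4/7 + (⅐)*1*(-60 + 56)))/(-294 + 4775) = (-13252 + (-4/7 + (⅐)*1*(-4)))/4481 = (-13252 + (-4/7 - 4/7))*(1/4481) = (-13252 - 8/7)*(1/4481) = -92772/7*1/4481 = -92772/31367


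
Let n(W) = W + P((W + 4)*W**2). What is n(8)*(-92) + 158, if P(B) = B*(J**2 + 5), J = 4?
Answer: -1484354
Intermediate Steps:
P(B) = 21*B (P(B) = B*(4**2 + 5) = B*(16 + 5) = B*21 = 21*B)
n(W) = W + 21*W**2*(4 + W) (n(W) = W + 21*((W + 4)*W**2) = W + 21*((4 + W)*W**2) = W + 21*(W**2*(4 + W)) = W + 21*W**2*(4 + W))
n(8)*(-92) + 158 = (8*(1 + 21*8*(4 + 8)))*(-92) + 158 = (8*(1 + 21*8*12))*(-92) + 158 = (8*(1 + 2016))*(-92) + 158 = (8*2017)*(-92) + 158 = 16136*(-92) + 158 = -1484512 + 158 = -1484354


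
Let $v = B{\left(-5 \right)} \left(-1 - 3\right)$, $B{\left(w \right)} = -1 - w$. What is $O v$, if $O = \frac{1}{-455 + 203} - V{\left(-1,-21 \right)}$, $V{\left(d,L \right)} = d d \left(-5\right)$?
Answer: $- \frac{5036}{63} \approx -79.937$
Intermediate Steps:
$V{\left(d,L \right)} = - 5 d^{2}$ ($V{\left(d,L \right)} = d^{2} \left(-5\right) = - 5 d^{2}$)
$O = \frac{1259}{252}$ ($O = \frac{1}{-455 + 203} - - 5 \left(-1\right)^{2} = \frac{1}{-252} - \left(-5\right) 1 = - \frac{1}{252} - -5 = - \frac{1}{252} + 5 = \frac{1259}{252} \approx 4.996$)
$v = -16$ ($v = \left(-1 - -5\right) \left(-1 - 3\right) = \left(-1 + 5\right) \left(-4\right) = 4 \left(-4\right) = -16$)
$O v = \frac{1259}{252} \left(-16\right) = - \frac{5036}{63}$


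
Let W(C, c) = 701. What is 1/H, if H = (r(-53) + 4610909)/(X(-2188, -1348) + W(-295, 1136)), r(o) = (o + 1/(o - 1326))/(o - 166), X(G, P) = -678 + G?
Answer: -653832165/1392499201997 ≈ -0.00046954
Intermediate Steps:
r(o) = (o + 1/(-1326 + o))/(-166 + o)
H = -1392499201997/653832165 (H = ((1 + (-53)² - 1326*(-53))/(220116 + (-53)² - 1492*(-53)) + 4610909)/((-678 - 2188) + 701) = ((1 + 2809 + 70278)/(220116 + 2809 + 79076) + 4610909)/(-2866 + 701) = (73088/302001 + 4610909)/(-2165) = ((1/302001)*73088 + 4610909)*(-1/2165) = (73088/302001 + 4610909)*(-1/2165) = (1392499201997/302001)*(-1/2165) = -1392499201997/653832165 ≈ -2129.8)
1/H = 1/(-1392499201997/653832165) = -653832165/1392499201997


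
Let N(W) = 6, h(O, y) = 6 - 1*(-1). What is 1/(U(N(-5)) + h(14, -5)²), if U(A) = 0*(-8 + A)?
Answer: 1/49 ≈ 0.020408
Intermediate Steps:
h(O, y) = 7 (h(O, y) = 6 + 1 = 7)
U(A) = 0
1/(U(N(-5)) + h(14, -5)²) = 1/(0 + 7²) = 1/(0 + 49) = 1/49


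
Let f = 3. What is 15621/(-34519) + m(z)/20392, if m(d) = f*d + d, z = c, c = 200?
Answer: -36366029/87988931 ≈ -0.41330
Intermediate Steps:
z = 200
m(d) = 4*d (m(d) = 3*d + d = 4*d)
15621/(-34519) + m(z)/20392 = 15621/(-34519) + (4*200)/20392 = 15621*(-1/34519) + 800*(1/20392) = -15621/34519 + 100/2549 = -36366029/87988931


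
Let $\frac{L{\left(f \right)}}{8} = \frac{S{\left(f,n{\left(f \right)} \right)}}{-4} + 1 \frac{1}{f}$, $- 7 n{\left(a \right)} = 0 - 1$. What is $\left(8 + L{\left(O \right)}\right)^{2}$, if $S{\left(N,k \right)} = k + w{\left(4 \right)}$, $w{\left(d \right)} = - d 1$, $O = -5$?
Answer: $\frac{244036}{1225} \approx 199.21$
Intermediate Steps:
$n{\left(a \right)} = \frac{1}{7}$ ($n{\left(a \right)} = - \frac{0 - 1}{7} = \left(- \frac{1}{7}\right) \left(-1\right) = \frac{1}{7}$)
$w{\left(d \right)} = - d$
$S{\left(N,k \right)} = -4 + k$ ($S{\left(N,k \right)} = k - 4 = -4 + k$)
$L{\left(f \right)} = \frac{54}{7} + \frac{8}{f}$ ($L{\left(f \right)} = 8 \left(\frac{-4 + \frac{1}{7}}{-4} + 1 \frac{1}{f}\right) = 8 \left(\left(- \frac{27}{7}\right) \left(- \frac{1}{4}\right) + \frac{1}{f}\right) = 8 \left(\frac{27}{28} + \frac{1}{f}\right) = \frac{54}{7} + \frac{8}{f}$)
$\left(8 + L{\left(O \right)}\right)^{2} = \left(8 + \left(\frac{54}{7} + \frac{8}{-5}\right)\right)^{2} = \left(8 + \left(\frac{54}{7} + 8 \left(- \frac{1}{5}\right)\right)\right)^{2} = \left(8 + \left(\frac{54}{7} - \frac{8}{5}\right)\right)^{2} = \left(8 + \frac{214}{35}\right)^{2} = \left(\frac{494}{35}\right)^{2} = \frac{244036}{1225}$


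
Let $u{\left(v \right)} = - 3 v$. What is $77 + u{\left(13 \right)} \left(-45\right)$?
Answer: $1832$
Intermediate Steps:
$77 + u{\left(13 \right)} \left(-45\right) = 77 + \left(-3\right) 13 \left(-45\right) = 77 - -1755 = 77 + 1755 = 1832$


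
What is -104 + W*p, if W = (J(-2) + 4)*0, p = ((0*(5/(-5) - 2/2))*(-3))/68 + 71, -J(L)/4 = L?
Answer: -104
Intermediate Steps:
J(L) = -4*L
p = 71 (p = ((0*(5*(-⅕) - 2*½))*(-3))*(1/68) + 71 = ((0*(-1 - 1))*(-3))*(1/68) + 71 = ((0*(-2))*(-3))*(1/68) + 71 = (0*(-3))*(1/68) + 71 = 0*(1/68) + 71 = 0 + 71 = 71)
W = 0 (W = (-4*(-2) + 4)*0 = (8 + 4)*0 = 12*0 = 0)
-104 + W*p = -104 + 0*71 = -104 + 0 = -104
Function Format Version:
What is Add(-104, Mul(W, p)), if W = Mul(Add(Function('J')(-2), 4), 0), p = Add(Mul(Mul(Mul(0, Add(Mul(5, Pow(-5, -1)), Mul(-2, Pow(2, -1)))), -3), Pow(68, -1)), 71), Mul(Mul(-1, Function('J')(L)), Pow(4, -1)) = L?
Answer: -104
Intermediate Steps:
Function('J')(L) = Mul(-4, L)
p = 71 (p = Add(Mul(Mul(Mul(0, Add(Mul(5, Rational(-1, 5)), Mul(-2, Rational(1, 2)))), -3), Rational(1, 68)), 71) = Add(Mul(Mul(Mul(0, Add(-1, -1)), -3), Rational(1, 68)), 71) = Add(Mul(Mul(Mul(0, -2), -3), Rational(1, 68)), 71) = Add(Mul(Mul(0, -3), Rational(1, 68)), 71) = Add(Mul(0, Rational(1, 68)), 71) = Add(0, 71) = 71)
W = 0 (W = Mul(Add(Mul(-4, -2), 4), 0) = Mul(Add(8, 4), 0) = Mul(12, 0) = 0)
Add(-104, Mul(W, p)) = Add(-104, Mul(0, 71)) = Add(-104, 0) = -104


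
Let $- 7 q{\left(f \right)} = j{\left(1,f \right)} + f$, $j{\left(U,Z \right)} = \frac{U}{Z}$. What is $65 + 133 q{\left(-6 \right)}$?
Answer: $\frac{1093}{6} \approx 182.17$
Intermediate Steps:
$q{\left(f \right)} = - \frac{f}{7} - \frac{1}{7 f}$ ($q{\left(f \right)} = - \frac{1 \frac{1}{f} + f}{7} = - \frac{\frac{1}{f} + f}{7} = - \frac{f + \frac{1}{f}}{7} = - \frac{f}{7} - \frac{1}{7 f}$)
$65 + 133 q{\left(-6 \right)} = 65 + 133 \frac{-1 - \left(-6\right)^{2}}{7 \left(-6\right)} = 65 + 133 \cdot \frac{1}{7} \left(- \frac{1}{6}\right) \left(-1 - 36\right) = 65 + 133 \cdot \frac{1}{7} \left(- \frac{1}{6}\right) \left(-37\right) = 65 + 133 \cdot \frac{37}{42} = 65 + \frac{703}{6} = \frac{1093}{6}$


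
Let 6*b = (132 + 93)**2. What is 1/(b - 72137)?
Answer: -2/127399 ≈ -1.5699e-5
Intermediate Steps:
b = 16875/2 (b = (132 + 93)**2/6 = (1/6)*225**2 = (1/6)*50625 = 16875/2 ≈ 8437.5)
1/(b - 72137) = 1/(16875/2 - 72137) = 1/(-127399/2) = -2/127399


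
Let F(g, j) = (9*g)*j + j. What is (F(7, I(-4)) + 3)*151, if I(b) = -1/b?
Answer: 2869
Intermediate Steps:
F(g, j) = j + 9*g*j (F(g, j) = 9*g*j + j = j + 9*g*j)
(F(7, I(-4)) + 3)*151 = ((-1/(-4))*(1 + 9*7) + 3)*151 = ((-1*(-1/4))*(1 + 63) + 3)*151 = ((1/4)*64 + 3)*151 = (16 + 3)*151 = 19*151 = 2869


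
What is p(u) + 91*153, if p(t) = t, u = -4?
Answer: 13919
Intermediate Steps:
p(u) + 91*153 = -4 + 91*153 = -4 + 13923 = 13919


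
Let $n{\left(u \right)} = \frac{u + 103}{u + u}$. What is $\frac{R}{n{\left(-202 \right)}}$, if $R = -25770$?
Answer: $- \frac{3470360}{33} \approx -1.0516 \cdot 10^{5}$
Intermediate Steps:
$n{\left(u \right)} = \frac{103 + u}{2 u}$
$\frac{R}{n{\left(-202 \right)}} = - \frac{25770}{\frac{1}{2} \frac{1}{-202} \left(103 - 202\right)} = - \frac{25770}{\frac{1}{2} \left(- \frac{1}{202}\right) \left(-99\right)} = - \frac{25770}{\frac{99}{404}} = \left(-25770\right) \frac{404}{99} = - \frac{3470360}{33}$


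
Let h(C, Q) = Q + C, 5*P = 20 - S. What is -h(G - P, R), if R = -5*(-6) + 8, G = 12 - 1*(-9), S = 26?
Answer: -301/5 ≈ -60.200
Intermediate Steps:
G = 21 (G = 12 + 9 = 21)
R = 38 (R = 30 + 8 = 38)
P = -6/5 (P = (20 - 1*26)/5 = (20 - 26)/5 = (1/5)*(-6) = -6/5 ≈ -1.2000)
h(C, Q) = C + Q
-h(G - P, R) = -((21 - 1*(-6/5)) + 38) = -((21 + 6/5) + 38) = -(111/5 + 38) = -1*301/5 = -301/5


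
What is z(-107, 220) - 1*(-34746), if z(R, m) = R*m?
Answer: 11206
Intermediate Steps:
z(-107, 220) - 1*(-34746) = -107*220 - 1*(-34746) = -23540 + 34746 = 11206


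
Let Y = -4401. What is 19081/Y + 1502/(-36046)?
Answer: -347202014/79319223 ≈ -4.3773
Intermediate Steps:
19081/Y + 1502/(-36046) = 19081/(-4401) + 1502/(-36046) = 19081*(-1/4401) + 1502*(-1/36046) = -19081/4401 - 751/18023 = -347202014/79319223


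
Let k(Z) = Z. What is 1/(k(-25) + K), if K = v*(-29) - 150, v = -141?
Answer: 1/3914 ≈ 0.00025549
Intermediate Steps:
K = 3939 (K = -141*(-29) - 150 = 4089 - 150 = 3939)
1/(k(-25) + K) = 1/(-25 + 3939) = 1/3914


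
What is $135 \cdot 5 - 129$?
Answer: $546$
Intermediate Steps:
$135 \cdot 5 - 129 = 675 - 129 = 546$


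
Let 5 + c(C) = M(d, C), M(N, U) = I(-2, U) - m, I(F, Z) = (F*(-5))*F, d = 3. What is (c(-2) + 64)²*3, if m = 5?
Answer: 3468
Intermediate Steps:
I(F, Z) = -5*F² (I(F, Z) = (-5*F)*F = -5*F²)
M(N, U) = -25 (M(N, U) = -5*(-2)² - 1*5 = -5*4 - 5 = -20 - 5 = -25)
c(C) = -30 (c(C) = -5 - 25 = -30)
(c(-2) + 64)²*3 = (-30 + 64)²*3 = 34²*3 = 1156*3 = 3468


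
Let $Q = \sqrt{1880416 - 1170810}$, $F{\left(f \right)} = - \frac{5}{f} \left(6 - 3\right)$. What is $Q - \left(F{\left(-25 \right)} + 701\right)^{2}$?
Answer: $- \frac{12306064}{25} + \sqrt{709606} \approx -4.914 \cdot 10^{5}$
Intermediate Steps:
$F{\left(f \right)} = - \frac{15}{f}$ ($F{\left(f \right)} = - \frac{5}{f} 3 = - \frac{15}{f}$)
$Q = \sqrt{709606} \approx 842.38$
$Q - \left(F{\left(-25 \right)} + 701\right)^{2} = \sqrt{709606} - \left(- \frac{15}{-25} + 701\right)^{2} = \sqrt{709606} - \left(\left(-15\right) \left(- \frac{1}{25}\right) + 701\right)^{2} = \sqrt{709606} - \left(\frac{3}{5} + 701\right)^{2} = \sqrt{709606} - \left(\frac{3508}{5}\right)^{2} = \sqrt{709606} - \frac{12306064}{25} = - \frac{12306064}{25} + \sqrt{709606}$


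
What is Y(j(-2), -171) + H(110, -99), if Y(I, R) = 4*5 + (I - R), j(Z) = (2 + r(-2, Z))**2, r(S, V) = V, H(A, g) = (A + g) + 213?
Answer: 415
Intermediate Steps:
H(A, g) = 213 + A + g
j(Z) = (2 + Z)**2
Y(I, R) = 20 + I - R (Y(I, R) = 20 + (I - R) = 20 + I - R)
Y(j(-2), -171) + H(110, -99) = (20 + (2 - 2)**2 - 1*(-171)) + (213 + 110 - 99) = (20 + 0**2 + 171) + 224 = (20 + 0 + 171) + 224 = 191 + 224 = 415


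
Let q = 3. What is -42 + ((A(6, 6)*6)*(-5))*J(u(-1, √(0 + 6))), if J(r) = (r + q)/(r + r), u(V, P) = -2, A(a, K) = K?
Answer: 3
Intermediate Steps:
J(r) = (3 + r)/(2*r) (J(r) = (r + 3)/(r + r) = (3 + r)/((2*r)) = (3 + r)*(1/(2*r)) = (3 + r)/(2*r))
-42 + ((A(6, 6)*6)*(-5))*J(u(-1, √(0 + 6))) = -42 + ((6*6)*(-5))*((½)*(3 - 2)/(-2)) = -42 + (36*(-5))*((½)*(-½)*1) = -42 - 180*(-¼) = -42 + 45 = 3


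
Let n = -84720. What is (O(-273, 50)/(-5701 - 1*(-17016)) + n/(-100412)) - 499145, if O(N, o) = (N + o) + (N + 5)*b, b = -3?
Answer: -141777113682982/284040445 ≈ -4.9914e+5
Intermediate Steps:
O(N, o) = -15 + o - 2*N (O(N, o) = (N + o) + (N + 5)*(-3) = (N + o) + (5 + N)*(-3) = (N + o) + (-15 - 3*N) = -15 + o - 2*N)
(O(-273, 50)/(-5701 - 1*(-17016)) + n/(-100412)) - 499145 = ((-15 + 50 - 2*(-273))/(-5701 - 1*(-17016)) - 84720/(-100412)) - 499145 = ((-15 + 50 + 546)/(-5701 + 17016) - 84720*(-1/100412)) - 499145 = (581/11315 + 21180/25103) - 499145 = 254236543/284040445 - 499145 = -141777113682982/284040445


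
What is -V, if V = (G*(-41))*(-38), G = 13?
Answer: -20254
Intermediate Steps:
V = 20254 (V = (13*(-41))*(-38) = -533*(-38) = 20254)
-V = -1*20254 = -20254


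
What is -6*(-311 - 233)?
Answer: 3264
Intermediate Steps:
-6*(-311 - 233) = -6*(-544) = 3264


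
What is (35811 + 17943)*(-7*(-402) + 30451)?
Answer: 1788126810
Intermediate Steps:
(35811 + 17943)*(-7*(-402) + 30451) = 53754*(2814 + 30451) = 53754*33265 = 1788126810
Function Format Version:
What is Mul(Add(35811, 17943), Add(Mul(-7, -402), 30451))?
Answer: 1788126810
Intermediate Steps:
Mul(Add(35811, 17943), Add(Mul(-7, -402), 30451)) = Mul(53754, Add(2814, 30451)) = Mul(53754, 33265) = 1788126810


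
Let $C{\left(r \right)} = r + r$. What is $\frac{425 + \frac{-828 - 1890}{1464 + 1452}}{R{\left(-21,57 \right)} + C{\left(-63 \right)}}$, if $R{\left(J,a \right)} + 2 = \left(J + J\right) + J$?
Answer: $- \frac{68699}{30942} \approx -2.2202$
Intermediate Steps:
$C{\left(r \right)} = 2 r$
$R{\left(J,a \right)} = -2 + 3 J$ ($R{\left(J,a \right)} = -2 + \left(\left(J + J\right) + J\right) = -2 + \left(2 J + J\right) = -2 + 3 J$)
$\frac{425 + \frac{-828 - 1890}{1464 + 1452}}{R{\left(-21,57 \right)} + C{\left(-63 \right)}} = \frac{425 + \frac{-828 - 1890}{1464 + 1452}}{\left(-2 + 3 \left(-21\right)\right) + 2 \left(-63\right)} = \frac{425 - \frac{2718}{2916}}{\left(-2 - 63\right) - 126} = \frac{425 - \frac{151}{162}}{-65 - 126} = \frac{425 - \frac{151}{162}}{-191} = \frac{68699}{162} \left(- \frac{1}{191}\right) = - \frac{68699}{30942}$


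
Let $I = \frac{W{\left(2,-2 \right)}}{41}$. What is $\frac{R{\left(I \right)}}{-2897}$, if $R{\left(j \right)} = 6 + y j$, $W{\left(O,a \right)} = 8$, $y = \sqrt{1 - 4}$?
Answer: $- \frac{6}{2897} - \frac{8 i \sqrt{3}}{118777} \approx -0.0020711 - 0.00011666 i$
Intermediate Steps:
$y = i \sqrt{3}$ ($y = \sqrt{-3} = i \sqrt{3} \approx 1.732 i$)
$I = \frac{8}{41} \approx 0.19512$
$R{\left(j \right)} = 6 + i j \sqrt{3}$ ($R{\left(j \right)} = 6 + i \sqrt{3} j = 6 + i j \sqrt{3}$)
$\frac{R{\left(I \right)}}{-2897} = \frac{6 + i \frac{8}{41} \sqrt{3}}{-2897} = \left(6 + \frac{8 i \sqrt{3}}{41}\right) \left(- \frac{1}{2897}\right) = - \frac{6}{2897} - \frac{8 i \sqrt{3}}{118777}$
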